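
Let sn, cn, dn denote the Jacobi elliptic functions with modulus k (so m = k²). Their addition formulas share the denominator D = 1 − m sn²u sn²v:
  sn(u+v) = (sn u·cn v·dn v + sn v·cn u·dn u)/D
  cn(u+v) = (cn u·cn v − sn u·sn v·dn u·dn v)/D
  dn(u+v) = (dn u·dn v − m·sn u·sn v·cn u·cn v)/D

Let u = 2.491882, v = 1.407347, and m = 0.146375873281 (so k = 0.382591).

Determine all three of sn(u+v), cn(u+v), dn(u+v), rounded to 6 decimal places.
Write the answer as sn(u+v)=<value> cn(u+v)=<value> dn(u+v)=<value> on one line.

sn(u+v)=-0.586269 cn(u+v)=-0.810116 dn(u+v)=0.974520

sn u = 0.692661454979872, cn u = -0.72126285692885, dn u = 0.9642467523620526
sn v = 0.9781860301248234, cn v = 0.2077308125161938, dn v = 0.927329796590861
m = k² = 0.146375873281
D = 1 − m·sn²u·sn²v = 0.9328022931047474
sn(u+v) = (sn u·cn v·dn v + sn v·cn u·dn u)/D = -0.5468734686136999/0.9328022931047474 = -0.5862694299276232
cn(u+v) = (cn u·cn v − sn u·sn v·dn u·dn v)/D = -0.7556781903349438/0.9328022931047474 = -0.8101161370645197
dn(u+v) = (dn u·dn v − m·sn u·sn v·cn u·cn v)/D = 0.9090343223107504/0.9328022931047474 = 0.9745198195054952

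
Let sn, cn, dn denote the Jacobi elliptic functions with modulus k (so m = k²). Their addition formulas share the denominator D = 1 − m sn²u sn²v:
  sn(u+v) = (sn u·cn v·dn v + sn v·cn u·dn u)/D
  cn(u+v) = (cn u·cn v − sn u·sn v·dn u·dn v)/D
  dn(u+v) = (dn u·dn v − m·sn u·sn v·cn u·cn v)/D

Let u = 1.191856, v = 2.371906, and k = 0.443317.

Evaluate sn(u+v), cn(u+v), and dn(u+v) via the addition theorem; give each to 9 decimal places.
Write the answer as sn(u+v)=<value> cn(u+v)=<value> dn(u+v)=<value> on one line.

sn(u+v)=-0.244992672 cn(u+v)=-0.969524930 dn(u+v)=0.994084501

sn u = 0.9128437814065527, cn u = 0.4083089893051412, dn u = 0.9144587317567104
sn v = 0.7961392414319631, cn v = -0.6051134672539841, dn v = 0.935645179657694
m = k² = 0.196529962489
D = 1 − m·sn²u·sn²v = 0.8961994259504856
sn(u+v) = (sn u·cn v·dn v + sn v·cn u·dn u)/D = -0.2195622921296975/0.8961994259504856 = -0.2449926721352622
cn(u+v) = (cn u·cn v − sn u·sn v·dn u·dn v)/D = -0.8688876860381515/0.8961994259504856 = -0.9695249303653949
dn(u+v) = (dn u·dn v − m·sn u·sn v·cn u·cn v)/D = 0.8908979589322677/0.8961994259504856 = 0.9940845007654459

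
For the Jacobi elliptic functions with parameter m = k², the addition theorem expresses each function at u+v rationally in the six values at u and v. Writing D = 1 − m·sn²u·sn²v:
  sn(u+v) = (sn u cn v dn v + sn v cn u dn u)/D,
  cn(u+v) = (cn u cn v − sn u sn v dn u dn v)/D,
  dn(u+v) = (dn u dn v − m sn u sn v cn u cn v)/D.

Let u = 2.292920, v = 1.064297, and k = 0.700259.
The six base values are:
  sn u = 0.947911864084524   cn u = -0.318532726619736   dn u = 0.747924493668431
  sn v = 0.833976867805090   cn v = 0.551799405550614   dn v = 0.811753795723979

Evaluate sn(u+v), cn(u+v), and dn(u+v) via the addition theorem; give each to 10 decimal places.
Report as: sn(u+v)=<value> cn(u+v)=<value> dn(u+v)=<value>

sn(u+v)=0.3257280983 cn(u+v)=-0.9454634874 dn(u+v)=0.9736391079

m = k² = 0.490362667081
D = 1 − m·sn²u·sn²v = 0.6935488003829137
sn(u+v) = (sn u·cn v·dn v + sn v·cn u·dn u)/D = 0.2259083318076881/0.6935488003829137 = 0.3257280982721942
cn(u+v) = (cn u·cn v − sn u·sn v·dn u·dn v)/D = -0.6557250674882318/0.6935488003829137 = -0.9454634873943995
dn(u+v) = (dn u·dn v − m·sn u·sn v·cn u·cn v)/D = 0.6752662352777556/0.6935488003829137 = 0.9736391078824387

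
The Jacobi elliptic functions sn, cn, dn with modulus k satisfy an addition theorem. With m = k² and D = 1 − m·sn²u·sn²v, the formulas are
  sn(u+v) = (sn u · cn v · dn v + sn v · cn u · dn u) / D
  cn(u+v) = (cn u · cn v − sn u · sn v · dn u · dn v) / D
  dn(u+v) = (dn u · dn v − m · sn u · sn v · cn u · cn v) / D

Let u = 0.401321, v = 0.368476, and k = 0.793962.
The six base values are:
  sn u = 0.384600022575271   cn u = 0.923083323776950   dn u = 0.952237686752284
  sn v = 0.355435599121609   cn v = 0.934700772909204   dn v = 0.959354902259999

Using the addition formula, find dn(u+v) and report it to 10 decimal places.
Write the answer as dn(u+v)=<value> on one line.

dn(u+v)=0.8491868131

m = k² = 0.630375657444
D = 1 − m·sn²u·sn²v = 0.9882201464597824
dn(u+v) = (dn u·dn v − m·sn u·sn v·cn u·cn v)/D = 0.8391835168479999/0.9882201464597824 = 0.8491868131350146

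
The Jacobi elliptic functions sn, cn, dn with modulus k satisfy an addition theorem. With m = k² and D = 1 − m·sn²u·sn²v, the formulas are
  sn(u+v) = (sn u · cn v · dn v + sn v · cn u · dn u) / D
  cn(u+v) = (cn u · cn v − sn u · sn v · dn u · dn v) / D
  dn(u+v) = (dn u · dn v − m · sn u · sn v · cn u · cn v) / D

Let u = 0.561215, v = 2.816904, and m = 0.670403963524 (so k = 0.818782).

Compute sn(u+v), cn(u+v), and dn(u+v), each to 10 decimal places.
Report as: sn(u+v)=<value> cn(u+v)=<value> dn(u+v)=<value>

sn u = 0.5165511956017023, cn u = 0.8562563064424412, dn u = 0.9061563717886305
sn v = 0.8871791678668644, cn v = -0.4614251012927862, dn v = 0.6872654790988468
m = k² = 0.670403963524
D = 1 − m·sn²u·sn²v = 0.8592054038796118
sn(u+v) = (sn u·cn v·dn v + sn v·cn u·dn u)/D = 0.5245546741454051/0.8592054038796118 = 0.6105113768801476
cn(u+v) = (cn u·cn v − sn u·sn v·dn u·dn v)/D = -0.6804971123290199/0.8592054038796118 = -0.7920074865175874
dn(u+v) = (dn u·dn v − m·sn u·sn v·cn u·cn v)/D = 0.7441553441904876/0.8592054038796118 = 0.8660971414173688

sn(u+v)=0.6105113769 cn(u+v)=-0.7920074865 dn(u+v)=0.8660971414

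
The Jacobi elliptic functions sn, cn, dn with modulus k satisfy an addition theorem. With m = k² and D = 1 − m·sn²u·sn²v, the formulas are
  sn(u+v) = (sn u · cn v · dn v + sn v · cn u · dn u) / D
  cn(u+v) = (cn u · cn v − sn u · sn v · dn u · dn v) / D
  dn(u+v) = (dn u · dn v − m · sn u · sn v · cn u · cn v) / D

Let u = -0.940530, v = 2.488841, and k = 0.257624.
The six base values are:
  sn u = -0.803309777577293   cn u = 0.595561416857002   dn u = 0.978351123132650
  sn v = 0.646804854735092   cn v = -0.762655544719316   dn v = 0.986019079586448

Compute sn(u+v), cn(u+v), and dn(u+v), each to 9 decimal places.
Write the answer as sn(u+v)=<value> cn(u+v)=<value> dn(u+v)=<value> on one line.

m = k² = 0.066370125376
D = 1 − m·sn²u·sn²v = 0.9820821751881786
sn(u+v) = (sn u·cn v·dn v + sn v·cn u·dn u)/D = 0.9809558721155645/0.9820821751881786 = 0.9988531478311392
cn(u+v) = (cn u·cn v − sn u·sn v·dn u·dn v)/D = 0.04702101428442974/0.9820821751881786 = 0.04787890002730165
dn(u+v) = (dn u·dn v − m·sn u·sn v·cn u·cn v)/D = 0.9490095493298229/0.9820821751881786 = 0.9663239729893086

sn(u+v)=0.998853148 cn(u+v)=0.047878900 dn(u+v)=0.966323973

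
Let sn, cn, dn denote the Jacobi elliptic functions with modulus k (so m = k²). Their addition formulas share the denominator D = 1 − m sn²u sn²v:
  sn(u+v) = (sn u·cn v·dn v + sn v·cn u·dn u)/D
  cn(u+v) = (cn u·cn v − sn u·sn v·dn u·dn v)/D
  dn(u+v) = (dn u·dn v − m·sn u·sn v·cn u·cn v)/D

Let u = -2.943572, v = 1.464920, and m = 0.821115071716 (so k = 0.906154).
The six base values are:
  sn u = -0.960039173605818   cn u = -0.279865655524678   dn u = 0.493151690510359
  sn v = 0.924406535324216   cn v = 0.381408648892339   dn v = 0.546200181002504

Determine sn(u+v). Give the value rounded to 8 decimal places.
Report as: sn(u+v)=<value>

m = k² = 0.821115071716
D = 1 − m·sn²u·sn²v = 0.353292426468952
sn(u+v) = (sn u·cn v·dn v + sn v·cn u·dn u)/D = -0.3275837117989636/0.353292426468952 = -0.9272310620215128

sn(u+v)=-0.92723106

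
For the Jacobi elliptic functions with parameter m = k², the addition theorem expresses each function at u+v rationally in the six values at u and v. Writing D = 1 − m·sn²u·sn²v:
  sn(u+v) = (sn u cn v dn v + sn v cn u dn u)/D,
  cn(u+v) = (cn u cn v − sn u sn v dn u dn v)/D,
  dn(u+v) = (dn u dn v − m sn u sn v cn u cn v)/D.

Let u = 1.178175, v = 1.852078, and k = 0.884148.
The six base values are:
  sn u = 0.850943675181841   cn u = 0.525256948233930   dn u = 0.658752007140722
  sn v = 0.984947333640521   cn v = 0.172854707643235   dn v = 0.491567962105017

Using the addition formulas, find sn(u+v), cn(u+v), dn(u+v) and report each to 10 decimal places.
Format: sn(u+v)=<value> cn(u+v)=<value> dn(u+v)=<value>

sn(u+v)=0.9162574050 cn(u+v)=-0.4005900246 dn(u+v)=0.5862818453

m = k² = 0.781717685904
D = 1 − m·sn²u·sn²v = 0.4508669476263647
sn(u+v) = (sn u·cn v·dn v + sn v·cn u·dn u)/D = 0.4131101794244387/0.4508669476263647 = 0.9162574049823339
cn(u+v) = (cn u·cn v − sn u·sn v·dn u·dn v)/D = -0.1806128016443549/0.4508669476263647 = -0.4005900246075024
dn(u+v) = (dn u·dn v − m·sn u·sn v·cn u·cn v)/D = 0.2643351060343706/0.4508669476263647 = 0.5862818452893694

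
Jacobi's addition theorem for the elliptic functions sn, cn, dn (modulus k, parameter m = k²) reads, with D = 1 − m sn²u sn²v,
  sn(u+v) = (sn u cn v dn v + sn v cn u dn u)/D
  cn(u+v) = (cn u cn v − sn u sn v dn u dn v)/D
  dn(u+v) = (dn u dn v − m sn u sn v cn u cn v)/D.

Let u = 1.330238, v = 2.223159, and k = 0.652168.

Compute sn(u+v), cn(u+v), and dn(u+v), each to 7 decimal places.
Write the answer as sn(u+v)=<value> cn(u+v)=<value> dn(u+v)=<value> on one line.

sn(u+v)=0.0375935 cn(u+v)=-0.9992931 dn(u+v)=0.9996994

sn u = 0.9365976030476318, cn u = 0.3504068063914152, dn u = 0.7917702740376679
sn v = 0.9465833411542443, cn v = -0.3224592660310253, dn v = 0.7867032391481572
m = k² = 0.425323100224
D = 1 − m·sn²u·sn²v = 0.665695079385459
sn(u+v) = (sn u·cn v·dn v + sn v·cn u·dn u)/D = 0.02502583992015009/0.665695079385459 = 0.03759354799986334
cn(u+v) = (cn u·cn v − sn u·sn v·dn u·dn v)/D = -0.6652245080078631/0.665695079385459 = -0.9992931127295844
dn(u+v) = (dn u·dn v − m·sn u·sn v·cn u·cn v)/D = 0.6654949751730934/0.665695079385459 = 0.9996994056009093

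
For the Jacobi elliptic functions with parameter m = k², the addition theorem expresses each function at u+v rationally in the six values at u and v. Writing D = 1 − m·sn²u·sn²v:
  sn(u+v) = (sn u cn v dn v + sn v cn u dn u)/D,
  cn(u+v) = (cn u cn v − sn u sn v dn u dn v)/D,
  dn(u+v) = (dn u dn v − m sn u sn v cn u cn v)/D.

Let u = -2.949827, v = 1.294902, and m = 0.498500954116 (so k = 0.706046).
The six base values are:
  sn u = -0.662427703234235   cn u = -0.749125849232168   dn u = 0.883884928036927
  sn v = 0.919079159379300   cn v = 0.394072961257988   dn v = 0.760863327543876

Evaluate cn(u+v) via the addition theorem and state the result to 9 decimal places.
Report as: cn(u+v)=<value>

m = k² = 0.498500954116
D = 1 − m·sn²u·sn²v = 0.8152226203873692
cn(u+v) = (cn u·cn v − sn u·sn v·dn u·dn v)/D = 0.114233074123818/0.8152226203873692 = 0.1401250054488649

cn(u+v)=0.140125005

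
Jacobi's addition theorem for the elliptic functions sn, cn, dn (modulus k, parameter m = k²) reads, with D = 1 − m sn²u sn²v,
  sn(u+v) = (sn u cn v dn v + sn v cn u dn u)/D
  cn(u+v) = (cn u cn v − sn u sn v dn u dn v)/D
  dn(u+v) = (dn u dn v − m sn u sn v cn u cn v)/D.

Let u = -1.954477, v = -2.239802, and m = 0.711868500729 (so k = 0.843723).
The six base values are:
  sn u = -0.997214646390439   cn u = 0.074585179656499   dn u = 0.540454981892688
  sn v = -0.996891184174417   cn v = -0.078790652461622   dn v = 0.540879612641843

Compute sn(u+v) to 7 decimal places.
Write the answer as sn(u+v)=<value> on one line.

m = k² = 0.711868500729
D = 1 − m·sn²u·sn²v = 0.2964862594568025
sn(u+v) = (sn u·cn v·dn v + sn v·cn u·dn u)/D = 0.002312940469922105/0.2964862594568025 = 0.007801172554032291

sn(u+v)=0.0078012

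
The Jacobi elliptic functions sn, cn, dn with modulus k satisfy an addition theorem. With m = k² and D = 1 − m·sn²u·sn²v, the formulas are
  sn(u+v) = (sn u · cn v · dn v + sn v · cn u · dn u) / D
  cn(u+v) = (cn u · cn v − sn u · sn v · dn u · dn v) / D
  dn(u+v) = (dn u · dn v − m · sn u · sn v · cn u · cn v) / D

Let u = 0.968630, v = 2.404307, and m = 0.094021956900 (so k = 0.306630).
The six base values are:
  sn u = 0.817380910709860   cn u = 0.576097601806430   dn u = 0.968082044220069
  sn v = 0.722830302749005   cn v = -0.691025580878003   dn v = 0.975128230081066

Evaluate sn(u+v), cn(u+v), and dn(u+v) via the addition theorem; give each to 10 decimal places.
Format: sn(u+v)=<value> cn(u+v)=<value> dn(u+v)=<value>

m = k² = 0.0940219569
D = 1 − m·sn²u·sn²v = 0.9671790634441514
sn(u+v) = (sn u·cn v·dn v + sn v·cn u·dn u)/D = -0.1476532658753135/0.9671790634441514 = -0.1526638359493806
cn(u+v) = (cn u·cn v − sn u·sn v·dn u·dn v)/D = -0.9558419607032638/0.9671790634441514 = -0.9882781760178764
dn(u+v) = (dn u·dn v − m·sn u·sn v·cn u·cn v)/D = 0.9661187930585011/0.9671790634441514 = 0.9989037496512025

sn(u+v)=-0.1526638359 cn(u+v)=-0.9882781760 dn(u+v)=0.9989037497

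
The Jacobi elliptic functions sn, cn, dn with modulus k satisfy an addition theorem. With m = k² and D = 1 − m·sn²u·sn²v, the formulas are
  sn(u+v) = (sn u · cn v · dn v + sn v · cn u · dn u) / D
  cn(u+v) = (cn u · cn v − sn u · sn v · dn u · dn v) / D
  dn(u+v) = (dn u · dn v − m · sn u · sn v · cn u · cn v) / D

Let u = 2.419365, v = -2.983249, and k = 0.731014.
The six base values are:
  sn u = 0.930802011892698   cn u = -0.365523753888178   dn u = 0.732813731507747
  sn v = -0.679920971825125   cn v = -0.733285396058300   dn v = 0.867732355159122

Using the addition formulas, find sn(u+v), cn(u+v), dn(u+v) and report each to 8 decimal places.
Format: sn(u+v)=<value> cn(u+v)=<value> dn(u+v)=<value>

m = k² = 0.534381468196
D = 1 − m·sn²u·sn²v = 0.7859659401096192
sn(u+v) = (sn u·cn v·dn v + sn v·cn u·dn u)/D = -0.4101409046378264/0.7859659401096192 = -0.5218303792917843
cn(u+v) = (cn u·cn v − sn u·sn v·dn u·dn v)/D = 0.6704676706264538/0.7859659401096192 = 0.853049268945348
dn(u+v) = (dn u·dn v − m·sn u·sn v·cn u·cn v)/D = 0.7265336745125055/0.7859659401096192 = 0.9243831538185679

sn(u+v)=-0.52183038 cn(u+v)=0.85304927 dn(u+v)=0.92438315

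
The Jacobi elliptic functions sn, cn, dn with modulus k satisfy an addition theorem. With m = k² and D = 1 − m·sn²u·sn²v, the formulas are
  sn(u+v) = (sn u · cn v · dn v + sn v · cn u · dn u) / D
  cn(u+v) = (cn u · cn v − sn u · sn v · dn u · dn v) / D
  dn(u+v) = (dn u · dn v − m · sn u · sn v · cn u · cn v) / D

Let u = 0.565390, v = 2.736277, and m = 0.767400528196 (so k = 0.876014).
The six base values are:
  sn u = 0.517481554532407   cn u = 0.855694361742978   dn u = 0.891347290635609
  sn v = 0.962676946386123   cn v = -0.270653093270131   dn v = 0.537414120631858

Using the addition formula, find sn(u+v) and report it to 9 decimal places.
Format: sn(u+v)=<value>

sn(u+v)=0.814009992

m = k² = 0.767400528196
D = 1 − m·sn²u·sn²v = 0.8095535044833925
sn(u+v) = (sn u·cn v·dn v + sn v·cn u·dn u)/D = 0.6589846417290152/0.8095535044833925 = 0.8140099920258375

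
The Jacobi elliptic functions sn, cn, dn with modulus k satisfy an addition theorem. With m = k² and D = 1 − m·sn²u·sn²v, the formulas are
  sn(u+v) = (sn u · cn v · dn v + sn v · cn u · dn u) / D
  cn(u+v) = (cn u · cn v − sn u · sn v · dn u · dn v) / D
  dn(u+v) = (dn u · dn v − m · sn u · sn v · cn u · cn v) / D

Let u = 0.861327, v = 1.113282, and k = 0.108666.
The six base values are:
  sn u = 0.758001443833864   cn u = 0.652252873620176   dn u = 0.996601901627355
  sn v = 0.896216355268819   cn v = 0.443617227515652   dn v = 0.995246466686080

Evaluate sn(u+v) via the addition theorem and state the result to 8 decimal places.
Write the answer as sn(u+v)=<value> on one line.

m = k² = 0.011808299556
D = 1 − m·sn²u·sn²v = 0.9945505439034337
sn(u+v) = (sn u·cn v·dn v + sn v·cn u·dn u)/D = 0.9172373657429995/0.9945505439034337 = 0.9222631985529928

sn(u+v)=0.92226320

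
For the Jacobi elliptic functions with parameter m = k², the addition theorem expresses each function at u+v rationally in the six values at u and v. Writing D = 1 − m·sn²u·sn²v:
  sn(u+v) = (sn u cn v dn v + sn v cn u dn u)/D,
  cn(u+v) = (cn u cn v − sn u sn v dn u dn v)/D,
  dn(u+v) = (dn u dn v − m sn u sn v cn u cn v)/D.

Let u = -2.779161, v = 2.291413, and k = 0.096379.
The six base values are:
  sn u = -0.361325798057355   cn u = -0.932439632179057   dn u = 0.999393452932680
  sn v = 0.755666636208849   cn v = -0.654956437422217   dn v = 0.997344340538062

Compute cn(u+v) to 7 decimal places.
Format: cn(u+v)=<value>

m = k² = 0.009288911641
D = 1 − m·sn²u·sn²v = 0.9993074944334833
cn(u+v) = (cn u·cn v − sn u·sn v·dn u·dn v)/D = 0.882858910900666/0.9993074944334833 = 0.88347071929163

cn(u+v)=0.8834707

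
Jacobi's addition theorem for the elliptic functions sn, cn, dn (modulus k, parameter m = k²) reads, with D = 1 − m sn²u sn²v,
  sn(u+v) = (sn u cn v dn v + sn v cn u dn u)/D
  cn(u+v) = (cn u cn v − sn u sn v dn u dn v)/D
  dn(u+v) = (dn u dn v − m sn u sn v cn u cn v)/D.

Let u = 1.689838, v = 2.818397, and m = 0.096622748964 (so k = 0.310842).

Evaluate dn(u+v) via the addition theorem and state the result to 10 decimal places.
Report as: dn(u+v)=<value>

sn u = 0.9971898759496642, cn u = -0.07491562789894539, dn u = 0.9507468284707003
sn v = 0.3917042107422722, cn v = -0.9200911972662132, dn v = 0.9925598017988462
m = k² = 0.096622748964
D = 1 − m·sn²u·sn²v = 0.9852581634787084
dn(u+v) = (dn u·dn v − m·sn u·sn v·cn u·cn v)/D = 0.9410716138218215/0.9852581634787084 = 0.9551523130740934

dn(u+v)=0.9551523131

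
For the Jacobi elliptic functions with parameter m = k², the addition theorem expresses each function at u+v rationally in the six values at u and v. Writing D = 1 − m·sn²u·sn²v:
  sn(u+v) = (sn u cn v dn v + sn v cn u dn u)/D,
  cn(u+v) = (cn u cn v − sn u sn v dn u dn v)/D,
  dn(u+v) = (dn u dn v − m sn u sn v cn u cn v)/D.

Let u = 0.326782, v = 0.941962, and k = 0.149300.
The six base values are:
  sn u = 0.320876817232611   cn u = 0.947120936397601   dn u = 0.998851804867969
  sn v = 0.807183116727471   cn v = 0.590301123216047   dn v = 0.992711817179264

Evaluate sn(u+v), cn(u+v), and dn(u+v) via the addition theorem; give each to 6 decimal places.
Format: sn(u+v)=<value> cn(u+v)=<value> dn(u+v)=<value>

m = k² = 0.02229049
D = 1 − m·sn²u·sn²v = 0.9985046583260064
sn(u+v) = (sn u·cn v·dn v + sn v·cn u·dn u)/D = 0.951655696308987/0.9985046583260064 = 0.953080877864344
cn(u+v) = (cn u·cn v − sn u·sn v·dn u·dn v)/D = 0.3022631111819499/0.9985046583260064 = 0.302715774695227
dn(u+v) = (dn u·dn v − m·sn u·sn v·cn u·cn v)/D = 0.9883441720535942/0.9985046583260064 = 0.9898242975756906

sn(u+v)=0.953081 cn(u+v)=0.302716 dn(u+v)=0.989824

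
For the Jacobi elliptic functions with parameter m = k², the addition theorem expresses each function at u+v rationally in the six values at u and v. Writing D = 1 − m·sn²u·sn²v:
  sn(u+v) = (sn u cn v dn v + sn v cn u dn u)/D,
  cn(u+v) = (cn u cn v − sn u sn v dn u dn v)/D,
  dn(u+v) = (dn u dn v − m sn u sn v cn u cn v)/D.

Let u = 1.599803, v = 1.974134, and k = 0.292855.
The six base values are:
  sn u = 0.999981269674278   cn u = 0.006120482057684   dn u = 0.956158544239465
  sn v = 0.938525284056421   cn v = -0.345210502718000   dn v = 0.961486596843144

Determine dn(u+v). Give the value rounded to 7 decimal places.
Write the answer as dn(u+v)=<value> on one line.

dn(u+v)=0.9946394

m = k² = 0.085764051025
D = 1 − m·sn²u·sn²v = 0.9244593057921323
dn(u+v) = (dn u·dn v − m·sn u·sn v·cn u·cn v)/D = 0.9195036888876977/0.9244593057921323 = 0.9946394428901462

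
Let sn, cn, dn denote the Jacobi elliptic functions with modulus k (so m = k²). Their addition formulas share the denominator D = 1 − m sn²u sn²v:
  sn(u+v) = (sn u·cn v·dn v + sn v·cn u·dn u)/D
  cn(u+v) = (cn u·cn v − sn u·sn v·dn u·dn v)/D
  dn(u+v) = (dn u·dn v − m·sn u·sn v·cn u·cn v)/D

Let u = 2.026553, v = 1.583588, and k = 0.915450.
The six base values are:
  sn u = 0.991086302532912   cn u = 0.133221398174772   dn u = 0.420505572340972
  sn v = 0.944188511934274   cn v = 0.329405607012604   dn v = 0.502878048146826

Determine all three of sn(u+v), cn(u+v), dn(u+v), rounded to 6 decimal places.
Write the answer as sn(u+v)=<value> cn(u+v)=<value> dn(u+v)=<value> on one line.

m = k² = 0.8380487025
D = 1 − m·sn²u·sn²v = 0.2661460605691292
sn(u+v) = (sn u·cn v·dn v + sn v·cn u·dn u)/D = 0.2170680488867632/0.2661460605691292 = 0.8155974521004852
cn(u+v) = (cn u·cn v − sn u·sn v·dn u·dn v)/D = -0.1539973626688469/0.2661460605691292 = -0.5786197336137066
dn(u+v) = (dn u·dn v − m·sn u·sn v·cn u·cn v)/D = 0.1770482873389823/0.2661460605691292 = 0.665229787584985

sn(u+v)=0.815597 cn(u+v)=-0.578620 dn(u+v)=0.665230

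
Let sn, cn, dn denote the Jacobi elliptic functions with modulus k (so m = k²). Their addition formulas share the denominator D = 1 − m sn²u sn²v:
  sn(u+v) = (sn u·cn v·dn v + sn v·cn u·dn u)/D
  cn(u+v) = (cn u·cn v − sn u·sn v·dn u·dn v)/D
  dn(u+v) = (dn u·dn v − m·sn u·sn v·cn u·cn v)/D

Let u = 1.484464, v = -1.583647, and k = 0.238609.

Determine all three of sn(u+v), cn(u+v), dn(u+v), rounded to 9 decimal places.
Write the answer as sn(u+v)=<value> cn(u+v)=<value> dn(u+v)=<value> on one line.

sn u = 0.9943568460959262, cn u = 0.1060870520947892, dn u = 0.9714455772520038
sn v = -0.9999504310029191, cn v = 0.009956683035845291, dn v = 0.9711186278343834
m = k² = 0.056934254881
D = 1 − m·sn²u·sn²v = 0.9437120902478873
sn(u+v) = (sn u·cn v·dn v + sn v·cn u·dn u)/D = -0.09343813305631862/0.9437120902478873 = -0.09901127051553931
cn(u+v) = (cn u·cn v − sn u·sn v·dn u·dn v)/D = 0.9390749834656369/0.9437120902478873 = 0.9950863119905221
dn(u+v) = (dn u·dn v − m·sn u·sn v·cn u·cn v)/D = 0.9434486919019634/0.9437120902478873 = 0.9997208912033174

sn(u+v)=-0.099011271 cn(u+v)=0.995086312 dn(u+v)=0.999720891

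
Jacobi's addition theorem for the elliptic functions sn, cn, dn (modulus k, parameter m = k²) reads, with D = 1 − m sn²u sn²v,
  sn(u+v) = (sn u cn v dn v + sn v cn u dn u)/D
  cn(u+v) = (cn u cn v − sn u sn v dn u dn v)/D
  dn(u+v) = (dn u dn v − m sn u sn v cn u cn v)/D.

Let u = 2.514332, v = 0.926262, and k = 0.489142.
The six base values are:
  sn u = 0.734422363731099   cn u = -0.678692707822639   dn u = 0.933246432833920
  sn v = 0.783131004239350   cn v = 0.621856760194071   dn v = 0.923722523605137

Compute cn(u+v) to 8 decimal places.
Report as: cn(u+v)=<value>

cn(u+v)=-0.99675219

m = k² = 0.239259896164
D = 1 − m·sn²u·sn²v = 0.920853715460402
cn(u+v) = (cn u·cn v − sn u·sn v·dn u·dn v)/D = -0.9178629606354817/0.920853715460402 = -0.9967521933454708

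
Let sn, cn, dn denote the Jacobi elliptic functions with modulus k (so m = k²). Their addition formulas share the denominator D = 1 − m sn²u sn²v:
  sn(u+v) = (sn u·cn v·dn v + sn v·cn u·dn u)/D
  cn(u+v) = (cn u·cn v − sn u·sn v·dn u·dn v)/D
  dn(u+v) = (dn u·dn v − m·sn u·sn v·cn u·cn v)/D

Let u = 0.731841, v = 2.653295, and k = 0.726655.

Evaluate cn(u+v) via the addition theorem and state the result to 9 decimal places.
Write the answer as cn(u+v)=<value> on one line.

sn u = 0.6450697303621366, cn u = 0.7641237092058592, dn u = 0.8833345142662423
sn v = 0.8477237281383861, cn v = -0.5304380083960384, dn v = 0.7877440518638371
m = k² = 0.528027489025
D = 1 − m·sn²u·sn²v = 0.8421013060437493
cn(u+v) = (cn u·cn v − sn u·sn v·dn u·dn v)/D = -0.785834867390229/0.8421013060437493 = -0.9331832901223441

cn(u+v)=-0.933183290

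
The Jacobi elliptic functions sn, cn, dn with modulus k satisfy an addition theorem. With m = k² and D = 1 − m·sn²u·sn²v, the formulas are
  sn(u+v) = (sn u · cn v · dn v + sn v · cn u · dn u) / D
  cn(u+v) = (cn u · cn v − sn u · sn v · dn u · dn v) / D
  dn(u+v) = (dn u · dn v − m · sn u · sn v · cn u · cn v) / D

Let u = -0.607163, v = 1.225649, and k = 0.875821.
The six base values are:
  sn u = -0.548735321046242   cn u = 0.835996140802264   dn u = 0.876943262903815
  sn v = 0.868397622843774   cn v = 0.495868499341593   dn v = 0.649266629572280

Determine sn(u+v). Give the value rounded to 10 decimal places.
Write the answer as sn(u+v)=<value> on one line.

m = k² = 0.767062424041
D = 1 − m·sn²u·sn²v = 0.8258218024395391
sn(u+v) = (sn u·cn v·dn v + sn v·cn u·dn u)/D = 0.4599748793845478/0.8258218024395391 = 0.5569904766691165

sn(u+v)=0.5569904767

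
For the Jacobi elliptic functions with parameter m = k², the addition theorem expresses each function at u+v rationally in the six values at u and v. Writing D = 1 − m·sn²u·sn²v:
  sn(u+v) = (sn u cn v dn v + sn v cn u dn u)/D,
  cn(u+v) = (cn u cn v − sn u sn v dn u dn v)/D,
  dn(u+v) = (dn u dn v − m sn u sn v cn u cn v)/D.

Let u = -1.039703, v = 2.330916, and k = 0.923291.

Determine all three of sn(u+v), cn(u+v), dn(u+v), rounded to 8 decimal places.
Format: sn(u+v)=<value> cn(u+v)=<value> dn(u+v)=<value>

sn(u+v)=0.87812139 cn(u+v)=0.47843791 dn(u+v)=0.58537652

sn u = -0.7911658989361381, cn u = 0.6116016026471583, dn u = 0.6829379885865837
sn v = 0.9996806335966703, cn v = 0.02527114583393257, dn v = 0.3848092261698554
m = k² = 0.852466270681
D = 1 − m·sn²u·sn²v = 0.4667450669121232
sn(u+v) = (sn u·cn v·dn v + sn v·cn u·dn u)/D = 0.4098588252393556/0.4667450669121232 = 0.8781213863724073
cn(u+v) = (cn u·cn v − sn u·sn v·dn u·dn v)/D = 0.2233085328871642/0.4667450669121232 = 0.4784379069381955
dn(u+v) = (dn u·dn v − m·sn u·sn v·cn u·cn v)/D = 0.2732216036612363/0.4667450669121232 = 0.5853765214248687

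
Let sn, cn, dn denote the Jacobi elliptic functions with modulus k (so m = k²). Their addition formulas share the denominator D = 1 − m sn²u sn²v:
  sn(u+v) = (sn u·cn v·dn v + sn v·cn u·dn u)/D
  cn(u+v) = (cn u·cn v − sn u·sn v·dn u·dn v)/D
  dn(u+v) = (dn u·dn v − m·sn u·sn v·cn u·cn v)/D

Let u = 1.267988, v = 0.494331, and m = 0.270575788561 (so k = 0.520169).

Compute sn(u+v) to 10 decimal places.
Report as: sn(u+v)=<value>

sn(u+v)=0.9984470784

sn u = 0.9325326364150698, cn u = 0.3610856989978408, dn u = 0.8744727912042906
sn v = 0.4698822748974747, cn v = 0.8827290907957968, dn v = 0.9696699164693176
m = k² = 0.270575788561
D = 1 − m·sn²u·sn²v = 0.9480488532767091
sn(u+v) = (sn u·cn v·dn v + sn v·cn u·dn u)/D = 0.9465766077427185/0.9480488532767091 = 0.9984470784085629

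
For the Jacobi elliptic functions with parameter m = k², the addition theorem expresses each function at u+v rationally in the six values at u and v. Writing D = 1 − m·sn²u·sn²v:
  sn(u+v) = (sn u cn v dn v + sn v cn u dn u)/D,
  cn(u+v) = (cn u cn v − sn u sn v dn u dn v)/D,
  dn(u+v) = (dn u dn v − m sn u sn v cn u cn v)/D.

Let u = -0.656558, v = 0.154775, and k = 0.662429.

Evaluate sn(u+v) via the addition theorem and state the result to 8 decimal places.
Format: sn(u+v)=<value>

sn(u+v)=-0.47330228

sn u = -0.595341360590858, cn u = 0.8034728771836832, dn u = 0.9189511482866105
sn v = 0.1538912839338853, cn v = 0.9880877859427169, dn v = 0.9947903390058687
m = k² = 0.438812180041
D = 1 − m·sn²u·sn²v = 0.9963166852589896
sn(u+v) = (sn u·cn v·dn v + sn v·cn u·dn u)/D = -0.4715589592532041/0.9963166852589896 = -0.4733022805199972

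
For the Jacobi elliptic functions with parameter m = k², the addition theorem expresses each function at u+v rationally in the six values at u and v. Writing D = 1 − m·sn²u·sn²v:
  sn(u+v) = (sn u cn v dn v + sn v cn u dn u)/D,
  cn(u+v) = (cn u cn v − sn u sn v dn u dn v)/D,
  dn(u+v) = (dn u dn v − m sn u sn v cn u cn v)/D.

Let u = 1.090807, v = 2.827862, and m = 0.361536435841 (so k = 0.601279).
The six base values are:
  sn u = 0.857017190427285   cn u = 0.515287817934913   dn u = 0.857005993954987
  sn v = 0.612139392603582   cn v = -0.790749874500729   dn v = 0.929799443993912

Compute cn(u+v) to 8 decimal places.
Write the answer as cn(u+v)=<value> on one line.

cn(u+v)=-0.91671400

m = k² = 0.361536435841
D = 1 − m·sn²u·sn²v = 0.9004980033979536
cn(u+v) = (cn u·cn v − sn u·sn v·dn u·dn v)/D = -0.8254991224279797/0.9004980033979536 = -0.916713995270426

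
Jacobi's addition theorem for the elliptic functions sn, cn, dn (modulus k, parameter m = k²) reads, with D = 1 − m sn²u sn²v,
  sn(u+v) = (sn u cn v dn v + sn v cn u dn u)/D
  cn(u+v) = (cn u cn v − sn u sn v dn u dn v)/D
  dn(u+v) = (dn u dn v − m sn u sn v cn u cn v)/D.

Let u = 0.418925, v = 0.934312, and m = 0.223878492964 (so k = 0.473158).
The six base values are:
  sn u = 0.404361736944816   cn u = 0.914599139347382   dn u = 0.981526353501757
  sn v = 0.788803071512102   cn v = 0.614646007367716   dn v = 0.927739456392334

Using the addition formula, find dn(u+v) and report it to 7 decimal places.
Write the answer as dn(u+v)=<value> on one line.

m = k² = 0.223878492964
D = 1 − m·sn²u·sn²v = 0.9772233594693659
dn(u+v) = (dn u·dn v − m·sn u·sn v·cn u·cn v)/D = 0.8704579983969212/0.9772233594693659 = 0.8907462045008642

dn(u+v)=0.8907462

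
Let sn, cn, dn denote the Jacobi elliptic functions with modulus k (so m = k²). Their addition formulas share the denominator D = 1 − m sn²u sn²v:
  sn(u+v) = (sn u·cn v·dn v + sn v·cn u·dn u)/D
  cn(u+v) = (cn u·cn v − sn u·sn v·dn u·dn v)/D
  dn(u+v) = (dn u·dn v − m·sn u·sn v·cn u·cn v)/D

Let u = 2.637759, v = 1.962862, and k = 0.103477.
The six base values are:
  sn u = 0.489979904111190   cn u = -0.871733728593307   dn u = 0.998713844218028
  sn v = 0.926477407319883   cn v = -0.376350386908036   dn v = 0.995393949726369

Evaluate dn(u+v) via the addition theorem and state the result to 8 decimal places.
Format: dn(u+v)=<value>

dn(u+v)=0.99471391

m = k² = 0.010707489529
D = 1 − m·sn²u·sn²v = 0.9977934495492701
dn(u+v) = (dn u·dn v − m·sn u·sn v·cn u·cn v)/D = 0.9925190254510915/0.9977934495492701 = 0.9947139118817014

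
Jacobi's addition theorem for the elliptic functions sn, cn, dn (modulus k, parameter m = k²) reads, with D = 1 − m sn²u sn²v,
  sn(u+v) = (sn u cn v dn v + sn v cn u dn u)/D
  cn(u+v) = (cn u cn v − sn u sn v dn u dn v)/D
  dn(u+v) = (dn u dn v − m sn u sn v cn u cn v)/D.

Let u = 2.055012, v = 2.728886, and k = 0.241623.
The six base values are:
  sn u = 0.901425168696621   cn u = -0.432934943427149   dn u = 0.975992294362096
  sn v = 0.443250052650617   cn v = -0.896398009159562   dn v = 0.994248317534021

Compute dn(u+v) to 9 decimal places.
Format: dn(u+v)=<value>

dn(u+v)=0.970370204

m = k² = 0.058381674129
D = 1 − m·sn²u·sn²v = 0.9906796226481209
dn(u+v) = (dn u·dn v − m·sn u·sn v·cn u·cn v)/D = 0.9613259879348377/0.9906796226481209 = 0.970370204410968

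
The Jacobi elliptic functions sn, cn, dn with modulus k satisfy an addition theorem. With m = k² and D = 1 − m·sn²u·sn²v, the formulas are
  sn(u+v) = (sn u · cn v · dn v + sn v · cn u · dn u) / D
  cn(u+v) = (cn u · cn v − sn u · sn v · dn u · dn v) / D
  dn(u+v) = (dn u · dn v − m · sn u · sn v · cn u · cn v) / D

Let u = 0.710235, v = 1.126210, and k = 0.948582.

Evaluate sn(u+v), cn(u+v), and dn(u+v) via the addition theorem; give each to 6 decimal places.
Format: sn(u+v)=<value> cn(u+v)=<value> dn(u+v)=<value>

sn u = 0.6149701398676896, cn u = 0.7885503960249556, dn u = 0.8122211756008142
sn v = 0.8201744332667492, cn v = 0.5721135368225146, dn v = 0.6282609268200065
m = k² = 0.899807810724
D = 1 − m·sn²u·sn²v = 0.7710870980560729
sn(u+v) = (sn u·cn v·dn v + sn v·cn u·dn u)/D = 0.7463458953141182/0.7710870980560729 = 0.9679138675717337
cn(u+v) = (cn u·cn v − sn u·sn v·dn u·dn v)/D = 0.1937604638111271/0.7710870980560729 = 0.2512822018415317
dn(u+v) = (dn u·dn v − m·sn u·sn v·cn u·cn v)/D = 0.3055378740776322/0.7710870980560729 = 0.3962430117789543

sn(u+v)=0.967914 cn(u+v)=0.251282 dn(u+v)=0.396243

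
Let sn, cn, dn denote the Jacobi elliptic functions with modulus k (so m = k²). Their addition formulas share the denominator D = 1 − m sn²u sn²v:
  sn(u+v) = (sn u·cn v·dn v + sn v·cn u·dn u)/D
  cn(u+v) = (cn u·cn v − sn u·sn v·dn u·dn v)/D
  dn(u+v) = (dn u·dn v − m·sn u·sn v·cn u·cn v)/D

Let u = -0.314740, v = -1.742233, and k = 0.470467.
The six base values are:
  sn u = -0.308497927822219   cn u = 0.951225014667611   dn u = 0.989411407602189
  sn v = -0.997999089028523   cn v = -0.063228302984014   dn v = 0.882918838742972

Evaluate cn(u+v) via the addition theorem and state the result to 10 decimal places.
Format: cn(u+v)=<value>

cn(u+v)=-0.3361523985

m = k² = 0.221339198089
D = 1 − m·sn²u·sn²v = 0.9790191478016795
cn(u+v) = (cn u·cn v − sn u·sn v·dn u·dn v)/D = -0.3290996347531048/0.9790191478016795 = -0.3361523985430474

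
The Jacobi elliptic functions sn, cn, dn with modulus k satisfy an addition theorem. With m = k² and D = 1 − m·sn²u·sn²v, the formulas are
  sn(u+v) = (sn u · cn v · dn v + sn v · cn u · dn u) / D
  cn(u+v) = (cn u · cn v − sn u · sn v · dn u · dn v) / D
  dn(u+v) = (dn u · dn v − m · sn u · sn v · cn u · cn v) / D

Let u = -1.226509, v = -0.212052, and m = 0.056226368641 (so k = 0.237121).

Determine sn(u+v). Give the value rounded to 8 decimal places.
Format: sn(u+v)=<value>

sn(u+v)=-0.98867310

sn u = -0.9369270986275089, cn u = 0.3495248372540043, dn u = 0.9750090627985398
sn v = -0.2103798179731141, cn v = 0.9776197278029936, dn v = 0.9987549447195564
m = k² = 0.056226368641
D = 1 − m·sn²u·sn²v = 0.9978154610825797
sn(u+v) = (sn u·cn v·dn v + sn v·cn u·dn u)/D = -0.9865133100321709/0.9978154610825797 = -0.9886731049064459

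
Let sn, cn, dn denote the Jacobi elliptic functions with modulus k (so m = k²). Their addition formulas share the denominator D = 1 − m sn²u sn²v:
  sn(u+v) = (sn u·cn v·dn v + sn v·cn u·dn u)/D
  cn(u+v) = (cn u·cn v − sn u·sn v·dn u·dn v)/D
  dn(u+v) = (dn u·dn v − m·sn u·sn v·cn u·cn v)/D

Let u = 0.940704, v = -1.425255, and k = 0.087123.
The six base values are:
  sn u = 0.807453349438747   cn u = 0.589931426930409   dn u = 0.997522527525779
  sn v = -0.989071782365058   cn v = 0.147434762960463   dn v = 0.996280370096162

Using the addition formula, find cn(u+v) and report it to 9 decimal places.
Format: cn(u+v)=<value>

cn(u+v)=0.884948137

m = k² = 0.007590417129
D = 1 − m·sn²u·sn²v = 0.9951587651870543
cn(u+v) = (cn u·cn v − sn u·sn v·dn u·dn v)/D = 0.8806638955119359/0.9951587651870543 = 0.8849481372416014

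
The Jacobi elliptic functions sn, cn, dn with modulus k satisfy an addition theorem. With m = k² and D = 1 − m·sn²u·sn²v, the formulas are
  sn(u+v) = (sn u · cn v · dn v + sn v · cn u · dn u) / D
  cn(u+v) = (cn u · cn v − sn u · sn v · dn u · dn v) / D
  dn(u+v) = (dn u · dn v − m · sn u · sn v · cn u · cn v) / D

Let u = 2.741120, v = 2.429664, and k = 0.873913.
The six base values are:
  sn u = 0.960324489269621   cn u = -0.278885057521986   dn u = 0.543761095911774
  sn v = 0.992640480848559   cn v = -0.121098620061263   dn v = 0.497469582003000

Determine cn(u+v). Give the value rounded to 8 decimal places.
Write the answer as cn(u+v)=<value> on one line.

cn(u+v)=-0.73230123

m = k² = 0.763723931569
D = 1 − m·sn²u·sn²v = 0.3060049514985351
cn(u+v) = (cn u·cn v − sn u·sn v·dn u·dn v)/D = -0.2240878026522796/0.3060049514985351 = -0.7323012309274751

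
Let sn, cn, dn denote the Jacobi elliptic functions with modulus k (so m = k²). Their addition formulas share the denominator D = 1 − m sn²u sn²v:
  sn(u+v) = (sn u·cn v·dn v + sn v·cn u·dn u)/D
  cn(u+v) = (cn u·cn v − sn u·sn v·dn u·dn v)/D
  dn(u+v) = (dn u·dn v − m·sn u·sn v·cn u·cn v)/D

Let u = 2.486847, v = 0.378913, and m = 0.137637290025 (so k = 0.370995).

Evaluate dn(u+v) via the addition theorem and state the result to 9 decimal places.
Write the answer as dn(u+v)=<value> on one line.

dn(u+v)=0.989912336

sn u = 0.6909202502694018, cn u = -0.7229309840971455, dn u = 0.9665898705345791
sn v = 0.3687848967412698, cn v = 0.9295147658512644, dn v = 0.9905962911206359
m = k² = 0.137637290025
D = 1 − m·sn²u·sn²v = 0.9910641018600405
dn(u+v) = (dn u·dn v − m·sn u·sn v·cn u·cn v)/D = 0.9810665806156539/0.9910641018600405 = 0.9899123364214049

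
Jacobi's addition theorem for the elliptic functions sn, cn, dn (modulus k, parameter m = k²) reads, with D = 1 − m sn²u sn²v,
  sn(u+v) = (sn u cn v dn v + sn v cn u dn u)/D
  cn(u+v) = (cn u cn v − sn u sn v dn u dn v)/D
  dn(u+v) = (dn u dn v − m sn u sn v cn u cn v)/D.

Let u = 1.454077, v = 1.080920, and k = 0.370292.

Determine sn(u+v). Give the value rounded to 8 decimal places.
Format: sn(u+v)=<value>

sn u = 0.9867737238334259, cn u = 0.16210372590386, dn u = 0.9308527923049051
sn v = 0.871439069834559, cn v = 0.4905037691658225, dn v = 0.9465057602634868
m = k² = 0.137116165264
D = 1 − m·sn²u·sn²v = 0.8986093596841171
sn(u+v) = (sn u·cn v·dn v + sn v·cn u·dn u)/D = 0.5896196927174282/0.8986093596841171 = 0.6561468410752963

sn(u+v)=0.65614684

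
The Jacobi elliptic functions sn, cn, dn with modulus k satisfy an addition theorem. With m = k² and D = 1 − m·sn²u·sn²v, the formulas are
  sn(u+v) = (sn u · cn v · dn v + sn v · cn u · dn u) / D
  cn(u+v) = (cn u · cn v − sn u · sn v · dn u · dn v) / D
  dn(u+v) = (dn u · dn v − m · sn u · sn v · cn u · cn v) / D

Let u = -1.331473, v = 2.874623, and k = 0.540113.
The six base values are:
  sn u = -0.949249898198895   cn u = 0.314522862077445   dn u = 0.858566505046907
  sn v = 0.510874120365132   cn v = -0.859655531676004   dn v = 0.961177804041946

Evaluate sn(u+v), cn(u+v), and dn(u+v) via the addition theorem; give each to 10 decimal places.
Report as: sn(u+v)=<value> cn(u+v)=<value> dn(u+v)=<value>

m = k² = 0.291722052769
D = 1 − m·sn²u·sn²v = 0.9313946182512182
sn(u+v) = (sn u·cn v·dn v + sn v·cn u·dn u)/D = 0.9223037614615898/0.9313946182512182 = 0.9902395218831118
cn(u+v) = (cn u·cn v − sn u·sn v·dn u·dn v)/D = 0.1298141228878252/0.9313946182512182 = 0.139376071478235
dn(u+v) = (dn u·dn v − m·sn u·sn v·cn u·cn v)/D = 0.7869842783820872/0.9313946182512182 = 0.8449525721543516

sn(u+v)=0.9902395219 cn(u+v)=0.1393760715 dn(u+v)=0.8449525722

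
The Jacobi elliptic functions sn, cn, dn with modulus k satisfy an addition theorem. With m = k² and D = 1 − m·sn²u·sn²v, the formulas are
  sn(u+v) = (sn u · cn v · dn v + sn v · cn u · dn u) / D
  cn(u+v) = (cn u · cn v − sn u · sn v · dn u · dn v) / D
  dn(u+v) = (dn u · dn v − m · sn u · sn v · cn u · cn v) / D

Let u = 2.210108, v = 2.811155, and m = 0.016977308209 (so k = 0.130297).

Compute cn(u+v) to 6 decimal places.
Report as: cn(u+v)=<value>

sn u = 0.809295822550334, cn u = -0.587401286687881, dn u = 0.9944247316044156
sn v = 0.3370559159280637, cn v = -0.9414846305372669, dn v = 0.9990351666490126
m = k² = 0.016977308209
D = 1 − m·sn²u·sn²v = 0.9987367557252119
cn(u+v) = (cn u·cn v − sn u·sn v·dn u·dn v)/D = 0.2820338668322743/0.9987367557252119 = 0.2823905951348324

cn(u+v)=0.282391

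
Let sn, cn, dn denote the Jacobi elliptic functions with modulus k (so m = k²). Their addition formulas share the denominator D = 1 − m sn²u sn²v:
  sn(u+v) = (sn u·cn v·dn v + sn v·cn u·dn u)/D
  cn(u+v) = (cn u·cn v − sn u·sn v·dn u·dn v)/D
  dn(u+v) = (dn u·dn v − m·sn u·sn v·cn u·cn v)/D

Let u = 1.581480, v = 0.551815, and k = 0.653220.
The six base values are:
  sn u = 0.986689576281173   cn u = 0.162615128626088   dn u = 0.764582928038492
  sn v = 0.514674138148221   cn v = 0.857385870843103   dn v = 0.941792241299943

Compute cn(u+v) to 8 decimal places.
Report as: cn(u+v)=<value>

m = k² = 0.4266963684
D = 1 − m·sn²u·sn²v = 0.8899614854946389
cn(u+v) = (cn u·cn v − sn u·sn v·dn u·dn v)/D = -0.2262488306591643/0.8899614854946389 = -0.2542231707177931

cn(u+v)=-0.25422317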